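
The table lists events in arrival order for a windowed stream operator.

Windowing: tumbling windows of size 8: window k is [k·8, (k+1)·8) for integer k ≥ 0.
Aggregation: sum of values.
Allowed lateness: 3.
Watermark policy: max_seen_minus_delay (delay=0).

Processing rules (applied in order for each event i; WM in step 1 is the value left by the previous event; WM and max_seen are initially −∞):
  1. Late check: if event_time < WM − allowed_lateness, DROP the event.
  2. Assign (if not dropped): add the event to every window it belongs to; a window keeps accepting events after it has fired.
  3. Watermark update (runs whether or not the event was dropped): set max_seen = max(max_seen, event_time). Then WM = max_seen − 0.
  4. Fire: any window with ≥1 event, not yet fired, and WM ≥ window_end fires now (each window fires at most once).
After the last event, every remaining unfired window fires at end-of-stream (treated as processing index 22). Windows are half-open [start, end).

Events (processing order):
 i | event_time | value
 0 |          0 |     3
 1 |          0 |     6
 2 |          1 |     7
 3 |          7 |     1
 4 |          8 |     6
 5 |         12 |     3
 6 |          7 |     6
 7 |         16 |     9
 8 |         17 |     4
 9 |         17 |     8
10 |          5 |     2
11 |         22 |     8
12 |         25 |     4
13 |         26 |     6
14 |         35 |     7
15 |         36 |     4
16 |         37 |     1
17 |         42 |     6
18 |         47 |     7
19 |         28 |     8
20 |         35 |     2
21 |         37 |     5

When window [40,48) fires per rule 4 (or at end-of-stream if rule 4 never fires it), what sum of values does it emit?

i=0 t=0 v=3: → [0,8); WM=0
i=1 t=0 v=6: → [0,8); WM=0
i=2 t=1 v=7: → [0,8); WM=1
i=3 t=7 v=1: → [0,8); WM=7
i=4 t=8 v=6: → [8,16); WM=8; [0,8) fires=17
i=5 t=12 v=3: → [8,16); WM=12
i=6 t=7 v=6: DROP (t<12-3); WM=12
i=7 t=16 v=9: → [16,24); WM=16; [8,16) fires=9
i=8 t=17 v=4: → [16,24); WM=17
i=9 t=17 v=8: → [16,24); WM=17
i=10 t=5 v=2: DROP (t<17-3); WM=17
i=11 t=22 v=8: → [16,24); WM=22
i=12 t=25 v=4: → [24,32); WM=25; [16,24) fires=29
i=13 t=26 v=6: → [24,32); WM=26
i=14 t=35 v=7: → [32,40); WM=35; [24,32) fires=10
i=15 t=36 v=4: → [32,40); WM=36
i=16 t=37 v=1: → [32,40); WM=37
i=17 t=42 v=6: → [40,48); WM=42; [32,40) fires=12
i=18 t=47 v=7: → [40,48); WM=47
i=19 t=28 v=8: DROP (t<47-3); WM=47
i=20 t=35 v=2: DROP (t<47-3); WM=47
i=21 t=37 v=5: DROP (t<47-3); WM=47

13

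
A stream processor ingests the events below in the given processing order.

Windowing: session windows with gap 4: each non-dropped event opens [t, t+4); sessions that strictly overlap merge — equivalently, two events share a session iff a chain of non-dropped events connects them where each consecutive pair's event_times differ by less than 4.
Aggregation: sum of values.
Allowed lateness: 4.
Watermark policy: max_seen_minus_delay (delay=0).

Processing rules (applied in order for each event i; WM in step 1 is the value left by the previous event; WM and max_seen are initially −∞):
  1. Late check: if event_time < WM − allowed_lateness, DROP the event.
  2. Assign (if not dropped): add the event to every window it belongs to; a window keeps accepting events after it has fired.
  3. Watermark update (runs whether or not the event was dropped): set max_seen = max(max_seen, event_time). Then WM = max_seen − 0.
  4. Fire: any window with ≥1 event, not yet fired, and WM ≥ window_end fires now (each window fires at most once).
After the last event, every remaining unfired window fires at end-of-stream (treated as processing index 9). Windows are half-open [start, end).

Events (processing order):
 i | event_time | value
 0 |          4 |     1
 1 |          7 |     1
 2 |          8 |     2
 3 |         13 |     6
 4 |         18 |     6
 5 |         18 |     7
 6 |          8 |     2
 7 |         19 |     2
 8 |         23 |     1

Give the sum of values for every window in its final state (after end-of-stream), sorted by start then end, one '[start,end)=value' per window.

i=0 t=4 v=1: → [4,8); WM=4
i=1 t=7 v=1: → [4,11); WM=7
i=2 t=8 v=2: → [4,12); WM=8
i=3 t=13 v=6: → [13,17); WM=13
i=4 t=18 v=6: → [18,22); WM=18
i=5 t=18 v=7: → [18,22); WM=18
i=6 t=8 v=2: DROP (t<18-4); WM=18
i=7 t=19 v=2: → [18,23); WM=19
i=8 t=23 v=1: → [23,27); WM=23

[4,12)=4 [13,17)=6 [18,23)=15 [23,27)=1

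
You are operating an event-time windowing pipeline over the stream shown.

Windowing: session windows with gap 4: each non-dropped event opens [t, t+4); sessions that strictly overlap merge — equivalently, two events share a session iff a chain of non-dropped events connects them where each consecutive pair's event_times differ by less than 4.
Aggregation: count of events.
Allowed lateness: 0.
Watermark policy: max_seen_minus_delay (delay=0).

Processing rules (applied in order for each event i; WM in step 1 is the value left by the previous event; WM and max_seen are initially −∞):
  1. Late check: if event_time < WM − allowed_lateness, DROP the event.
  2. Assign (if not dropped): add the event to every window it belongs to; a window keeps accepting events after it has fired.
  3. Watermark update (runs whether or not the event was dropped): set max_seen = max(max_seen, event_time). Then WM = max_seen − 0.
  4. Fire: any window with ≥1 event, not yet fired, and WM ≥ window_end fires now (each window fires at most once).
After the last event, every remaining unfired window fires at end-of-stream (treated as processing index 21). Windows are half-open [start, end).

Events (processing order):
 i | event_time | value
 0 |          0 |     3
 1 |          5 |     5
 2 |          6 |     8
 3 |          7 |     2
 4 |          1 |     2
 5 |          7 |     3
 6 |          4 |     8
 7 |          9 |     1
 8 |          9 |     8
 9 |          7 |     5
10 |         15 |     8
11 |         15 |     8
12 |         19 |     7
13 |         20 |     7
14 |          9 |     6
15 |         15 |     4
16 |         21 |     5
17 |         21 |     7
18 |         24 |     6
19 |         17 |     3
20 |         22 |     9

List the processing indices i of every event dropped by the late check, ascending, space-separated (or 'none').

i=0 t=0 v=3: → [0,4); WM=0
i=1 t=5 v=5: → [5,9); WM=5
i=2 t=6 v=8: → [5,10); WM=6
i=3 t=7 v=2: → [5,11); WM=7
i=4 t=1 v=2: DROP (t<7-0); WM=7
i=5 t=7 v=3: → [5,11); WM=7
i=6 t=4 v=8: DROP (t<7-0); WM=7
i=7 t=9 v=1: → [5,13); WM=9
i=8 t=9 v=8: → [5,13); WM=9
i=9 t=7 v=5: DROP (t<9-0); WM=9
i=10 t=15 v=8: → [15,19); WM=15
i=11 t=15 v=8: → [15,19); WM=15
i=12 t=19 v=7: → [19,23); WM=19
i=13 t=20 v=7: → [19,24); WM=20
i=14 t=9 v=6: DROP (t<20-0); WM=20
i=15 t=15 v=4: DROP (t<20-0); WM=20
i=16 t=21 v=5: → [19,25); WM=21
i=17 t=21 v=7: → [19,25); WM=21
i=18 t=24 v=6: → [19,28); WM=24
i=19 t=17 v=3: DROP (t<24-0); WM=24
i=20 t=22 v=9: DROP (t<24-0); WM=24

4 6 9 14 15 19 20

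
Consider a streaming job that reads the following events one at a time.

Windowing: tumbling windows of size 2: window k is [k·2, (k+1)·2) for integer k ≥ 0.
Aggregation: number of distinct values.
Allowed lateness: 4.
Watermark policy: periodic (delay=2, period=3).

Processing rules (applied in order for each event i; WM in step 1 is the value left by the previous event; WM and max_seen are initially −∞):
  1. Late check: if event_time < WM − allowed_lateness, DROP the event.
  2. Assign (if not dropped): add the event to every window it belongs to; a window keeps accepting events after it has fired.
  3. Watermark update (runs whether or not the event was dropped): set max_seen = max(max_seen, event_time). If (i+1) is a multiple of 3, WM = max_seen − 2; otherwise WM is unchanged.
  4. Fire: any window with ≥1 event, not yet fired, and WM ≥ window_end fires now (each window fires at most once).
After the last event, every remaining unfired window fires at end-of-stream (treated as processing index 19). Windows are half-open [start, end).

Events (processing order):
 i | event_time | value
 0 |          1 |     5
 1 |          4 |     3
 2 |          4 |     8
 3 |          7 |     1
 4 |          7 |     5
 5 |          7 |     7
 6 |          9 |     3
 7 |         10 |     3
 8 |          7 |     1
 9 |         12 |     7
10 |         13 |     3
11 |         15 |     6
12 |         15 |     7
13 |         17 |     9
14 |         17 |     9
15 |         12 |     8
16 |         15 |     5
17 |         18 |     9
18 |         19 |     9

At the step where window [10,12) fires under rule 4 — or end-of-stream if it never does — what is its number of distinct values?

i=0 t=1 v=5: → [0,2); WM=−∞
i=1 t=4 v=3: → [4,6); WM=−∞
i=2 t=4 v=8: → [4,6); WM=2; [0,2) fires=1
i=3 t=7 v=1: → [6,8); WM=2
i=4 t=7 v=5: → [6,8); WM=2
i=5 t=7 v=7: → [6,8); WM=5
i=6 t=9 v=3: → [8,10); WM=5
i=7 t=10 v=3: → [10,12); WM=5
i=8 t=7 v=1: → [6,8); WM=8; [4,6) fires=2 [6,8) fires=3
i=9 t=12 v=7: → [12,14); WM=8
i=10 t=13 v=3: → [12,14); WM=8
i=11 t=15 v=6: → [14,16); WM=13; [8,10) fires=1 [10,12) fires=1
i=12 t=15 v=7: → [14,16); WM=13
i=13 t=17 v=9: → [16,18); WM=13
i=14 t=17 v=9: → [16,18); WM=15; [12,14) fires=2
i=15 t=12 v=8: → [12,14); WM=15
i=16 t=15 v=5: → [14,16); WM=15
i=17 t=18 v=9: → [18,20); WM=16; [14,16) fires=3
i=18 t=19 v=9: → [18,20); WM=16

1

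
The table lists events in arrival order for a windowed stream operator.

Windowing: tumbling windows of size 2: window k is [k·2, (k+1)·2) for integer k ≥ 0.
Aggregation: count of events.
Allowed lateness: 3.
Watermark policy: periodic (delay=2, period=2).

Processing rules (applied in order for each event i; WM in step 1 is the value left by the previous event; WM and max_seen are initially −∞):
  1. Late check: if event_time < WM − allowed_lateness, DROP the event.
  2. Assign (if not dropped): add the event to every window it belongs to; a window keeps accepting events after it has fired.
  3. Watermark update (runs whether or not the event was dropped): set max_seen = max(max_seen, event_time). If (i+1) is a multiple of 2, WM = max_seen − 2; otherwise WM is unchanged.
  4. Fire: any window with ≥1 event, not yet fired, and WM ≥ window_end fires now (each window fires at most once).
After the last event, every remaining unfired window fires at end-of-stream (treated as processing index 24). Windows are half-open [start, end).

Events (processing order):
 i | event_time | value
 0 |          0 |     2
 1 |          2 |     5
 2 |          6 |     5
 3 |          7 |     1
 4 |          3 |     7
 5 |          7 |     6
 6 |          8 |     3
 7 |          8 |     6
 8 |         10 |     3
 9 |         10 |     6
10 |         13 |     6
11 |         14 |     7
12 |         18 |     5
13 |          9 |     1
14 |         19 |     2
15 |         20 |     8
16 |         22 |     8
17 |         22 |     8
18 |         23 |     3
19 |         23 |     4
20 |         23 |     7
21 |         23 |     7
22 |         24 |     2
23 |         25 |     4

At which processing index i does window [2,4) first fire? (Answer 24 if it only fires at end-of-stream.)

3

i=0 t=0 v=2: → [0,2); WM=−∞
i=1 t=2 v=5: → [2,4); WM=0
i=2 t=6 v=5: → [6,8); WM=0
i=3 t=7 v=1: → [6,8); WM=5; [0,2) fires=1 [2,4) fires=1
i=4 t=3 v=7: → [2,4); WM=5
i=5 t=7 v=6: → [6,8); WM=5
i=6 t=8 v=3: → [8,10); WM=5
i=7 t=8 v=6: → [8,10); WM=6
i=8 t=10 v=3: → [10,12); WM=6
i=9 t=10 v=6: → [10,12); WM=8; [6,8) fires=3
i=10 t=13 v=6: → [12,14); WM=8
i=11 t=14 v=7: → [14,16); WM=12; [8,10) fires=2 [10,12) fires=2
i=12 t=18 v=5: → [18,20); WM=12
i=13 t=9 v=1: → [8,10); WM=16; [12,14) fires=1 [14,16) fires=1
i=14 t=19 v=2: → [18,20); WM=16
i=15 t=20 v=8: → [20,22); WM=18
i=16 t=22 v=8: → [22,24); WM=18
i=17 t=22 v=8: → [22,24); WM=20; [18,20) fires=2
i=18 t=23 v=3: → [22,24); WM=20
i=19 t=23 v=4: → [22,24); WM=21
i=20 t=23 v=7: → [22,24); WM=21
i=21 t=23 v=7: → [22,24); WM=21
i=22 t=24 v=2: → [24,26); WM=21
i=23 t=25 v=4: → [24,26); WM=23; [20,22) fires=1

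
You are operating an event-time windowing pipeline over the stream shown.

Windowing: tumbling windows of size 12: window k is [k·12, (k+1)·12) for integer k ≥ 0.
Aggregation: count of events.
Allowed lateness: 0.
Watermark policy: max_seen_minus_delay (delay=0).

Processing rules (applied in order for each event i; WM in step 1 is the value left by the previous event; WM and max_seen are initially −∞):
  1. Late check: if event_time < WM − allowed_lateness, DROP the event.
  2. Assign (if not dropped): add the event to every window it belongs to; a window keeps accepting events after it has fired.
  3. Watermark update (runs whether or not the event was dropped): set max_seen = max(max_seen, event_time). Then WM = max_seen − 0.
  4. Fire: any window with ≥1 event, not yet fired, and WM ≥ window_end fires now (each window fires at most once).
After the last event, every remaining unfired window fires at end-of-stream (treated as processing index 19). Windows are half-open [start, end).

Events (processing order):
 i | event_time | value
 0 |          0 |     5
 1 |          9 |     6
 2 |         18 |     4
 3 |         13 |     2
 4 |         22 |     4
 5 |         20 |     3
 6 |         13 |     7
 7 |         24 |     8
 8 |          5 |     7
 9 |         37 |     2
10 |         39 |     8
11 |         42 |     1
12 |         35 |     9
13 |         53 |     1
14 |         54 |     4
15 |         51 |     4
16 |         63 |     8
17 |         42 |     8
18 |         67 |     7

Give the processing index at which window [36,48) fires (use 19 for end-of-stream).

13

i=0 t=0 v=5: → [0,12); WM=0
i=1 t=9 v=6: → [0,12); WM=9
i=2 t=18 v=4: → [12,24); WM=18; [0,12) fires=2
i=3 t=13 v=2: DROP (t<18-0); WM=18
i=4 t=22 v=4: → [12,24); WM=22
i=5 t=20 v=3: DROP (t<22-0); WM=22
i=6 t=13 v=7: DROP (t<22-0); WM=22
i=7 t=24 v=8: → [24,36); WM=24; [12,24) fires=2
i=8 t=5 v=7: DROP (t<24-0); WM=24
i=9 t=37 v=2: → [36,48); WM=37; [24,36) fires=1
i=10 t=39 v=8: → [36,48); WM=39
i=11 t=42 v=1: → [36,48); WM=42
i=12 t=35 v=9: DROP (t<42-0); WM=42
i=13 t=53 v=1: → [48,60); WM=53; [36,48) fires=3
i=14 t=54 v=4: → [48,60); WM=54
i=15 t=51 v=4: DROP (t<54-0); WM=54
i=16 t=63 v=8: → [60,72); WM=63; [48,60) fires=2
i=17 t=42 v=8: DROP (t<63-0); WM=63
i=18 t=67 v=7: → [60,72); WM=67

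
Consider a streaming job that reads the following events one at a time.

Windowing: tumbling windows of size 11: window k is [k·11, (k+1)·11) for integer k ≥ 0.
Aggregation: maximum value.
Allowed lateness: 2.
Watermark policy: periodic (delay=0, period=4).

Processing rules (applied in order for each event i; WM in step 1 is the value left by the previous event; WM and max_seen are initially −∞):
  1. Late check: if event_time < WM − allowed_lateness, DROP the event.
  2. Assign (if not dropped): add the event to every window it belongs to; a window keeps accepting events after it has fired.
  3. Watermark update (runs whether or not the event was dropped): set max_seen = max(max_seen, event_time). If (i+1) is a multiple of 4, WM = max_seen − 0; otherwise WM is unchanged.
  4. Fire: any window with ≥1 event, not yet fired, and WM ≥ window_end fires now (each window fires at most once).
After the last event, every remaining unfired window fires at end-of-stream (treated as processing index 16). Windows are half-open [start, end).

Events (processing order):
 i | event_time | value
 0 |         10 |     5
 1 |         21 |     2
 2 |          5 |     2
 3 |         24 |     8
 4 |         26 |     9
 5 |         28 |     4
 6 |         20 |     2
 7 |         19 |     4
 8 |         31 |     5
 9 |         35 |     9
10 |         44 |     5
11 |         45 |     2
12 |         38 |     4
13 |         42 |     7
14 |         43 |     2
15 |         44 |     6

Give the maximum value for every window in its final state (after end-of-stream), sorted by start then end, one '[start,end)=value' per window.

i=0 t=10 v=5: → [0,11); WM=−∞
i=1 t=21 v=2: → [11,22); WM=−∞
i=2 t=5 v=2: → [0,11); WM=−∞
i=3 t=24 v=8: → [22,33); WM=24; [0,11) fires=5 [11,22) fires=2
i=4 t=26 v=9: → [22,33); WM=24
i=5 t=28 v=4: → [22,33); WM=24
i=6 t=20 v=2: DROP (t<24-2); WM=24
i=7 t=19 v=4: DROP (t<24-2); WM=28
i=8 t=31 v=5: → [22,33); WM=28
i=9 t=35 v=9: → [33,44); WM=28
i=10 t=44 v=5: → [44,55); WM=28
i=11 t=45 v=2: → [44,55); WM=45; [22,33) fires=9 [33,44) fires=9
i=12 t=38 v=4: DROP (t<45-2); WM=45
i=13 t=42 v=7: DROP (t<45-2); WM=45
i=14 t=43 v=2: → [33,44); WM=45
i=15 t=44 v=6: → [44,55); WM=45

[0,11)=5 [11,22)=2 [22,33)=9 [33,44)=9 [44,55)=6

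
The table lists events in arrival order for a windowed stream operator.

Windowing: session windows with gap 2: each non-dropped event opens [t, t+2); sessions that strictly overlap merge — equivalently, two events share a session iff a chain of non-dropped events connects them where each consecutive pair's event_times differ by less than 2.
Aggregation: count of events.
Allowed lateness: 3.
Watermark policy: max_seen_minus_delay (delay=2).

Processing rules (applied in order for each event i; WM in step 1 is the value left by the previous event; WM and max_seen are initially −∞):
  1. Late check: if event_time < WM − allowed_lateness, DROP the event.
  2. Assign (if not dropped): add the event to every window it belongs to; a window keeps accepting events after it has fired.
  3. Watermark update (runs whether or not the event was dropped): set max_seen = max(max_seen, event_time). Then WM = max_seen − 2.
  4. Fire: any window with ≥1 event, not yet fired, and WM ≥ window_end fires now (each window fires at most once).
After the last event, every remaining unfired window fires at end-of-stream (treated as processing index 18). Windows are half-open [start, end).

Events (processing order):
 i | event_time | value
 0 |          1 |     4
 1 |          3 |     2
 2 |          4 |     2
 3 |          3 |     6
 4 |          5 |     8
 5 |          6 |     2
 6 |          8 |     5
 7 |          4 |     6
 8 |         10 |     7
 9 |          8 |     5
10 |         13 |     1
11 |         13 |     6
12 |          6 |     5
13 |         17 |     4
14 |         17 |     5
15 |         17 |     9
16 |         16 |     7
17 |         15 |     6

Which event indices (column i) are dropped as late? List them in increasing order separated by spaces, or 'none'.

12

i=0 t=1 v=4: → [1,3); WM=-1
i=1 t=3 v=2: → [3,5); WM=1
i=2 t=4 v=2: → [3,6); WM=2
i=3 t=3 v=6: → [3,6); WM=2
i=4 t=5 v=8: → [3,7); WM=3
i=5 t=6 v=2: → [3,8); WM=4
i=6 t=8 v=5: → [8,10); WM=6
i=7 t=4 v=6: → [3,8); WM=6
i=8 t=10 v=7: → [10,12); WM=8
i=9 t=8 v=5: → [8,10); WM=8
i=10 t=13 v=1: → [13,15); WM=11
i=11 t=13 v=6: → [13,15); WM=11
i=12 t=6 v=5: DROP (t<11-3); WM=11
i=13 t=17 v=4: → [17,19); WM=15
i=14 t=17 v=5: → [17,19); WM=15
i=15 t=17 v=9: → [17,19); WM=15
i=16 t=16 v=7: → [16,19); WM=15
i=17 t=15 v=6: → [15,19); WM=15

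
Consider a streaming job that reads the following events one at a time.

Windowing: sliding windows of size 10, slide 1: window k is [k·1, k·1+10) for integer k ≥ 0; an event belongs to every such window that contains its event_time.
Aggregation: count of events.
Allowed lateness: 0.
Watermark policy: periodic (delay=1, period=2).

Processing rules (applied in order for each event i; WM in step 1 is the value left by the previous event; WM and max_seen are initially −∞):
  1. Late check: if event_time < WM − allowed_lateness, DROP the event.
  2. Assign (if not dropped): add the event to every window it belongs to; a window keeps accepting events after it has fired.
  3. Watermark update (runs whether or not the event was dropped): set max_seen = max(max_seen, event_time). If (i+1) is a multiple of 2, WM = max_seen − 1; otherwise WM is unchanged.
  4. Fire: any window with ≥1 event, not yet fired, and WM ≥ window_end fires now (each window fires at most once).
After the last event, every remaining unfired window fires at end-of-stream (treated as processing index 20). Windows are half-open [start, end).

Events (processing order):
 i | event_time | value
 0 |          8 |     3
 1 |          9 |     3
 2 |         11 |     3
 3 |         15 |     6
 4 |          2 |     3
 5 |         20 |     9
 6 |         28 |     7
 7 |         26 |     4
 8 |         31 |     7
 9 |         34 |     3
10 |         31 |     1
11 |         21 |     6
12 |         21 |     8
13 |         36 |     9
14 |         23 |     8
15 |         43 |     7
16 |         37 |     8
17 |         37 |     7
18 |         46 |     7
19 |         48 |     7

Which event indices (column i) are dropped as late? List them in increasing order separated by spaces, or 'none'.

4 10 11 12 14 16 17

i=0 t=8 v=3: → [8,18),[7,17),[6,16),[5,15),[4,14),[3,13),[2,12),[1,11),[0,10); WM=−∞
i=1 t=9 v=3: → [9,19),[8,18),[7,17),[6,16),[5,15),[4,14),[3,13),[2,12),[1,11),[0,10); WM=8
i=2 t=11 v=3: → [11,21),[10,20),[9,19),[8,18),[7,17),[6,16),[5,15),[4,14),[3,13),[2,12); WM=8
i=3 t=15 v=6: → [15,25),[14,24),[13,23),[12,22),[11,21),[10,20),[9,19),[8,18),[7,17),[6,16); WM=14; [0,10) fires=2 [1,11) fires=2 [2,12) fires=3 [3,13) fires=3 [4,14) fires=3
i=4 t=2 v=3: DROP (t<14-0); WM=14
i=5 t=20 v=9: → [20,30),[19,29),[18,28),[17,27),[16,26),[15,25),[14,24),[13,23),[12,22),[11,21); WM=19; [5,15) fires=3 [6,16) fires=4 [7,17) fires=4 [8,18) fires=4 [9,19) fires=3
i=6 t=28 v=7: → [28,38),[27,37),[26,36),[25,35),[24,34),[23,33),[22,32),[21,31),[20,30),[19,29); WM=19
i=7 t=26 v=4: → [26,36),[25,35),[24,34),[23,33),[22,32),[21,31),[20,30),[19,29),[18,28),[17,27); WM=27; [10,20) fires=2 [11,21) fires=3 [12,22) fires=2 [13,23) fires=2 [14,24) fires=2 [15,25) fires=2 [16,26) fires=1 [17,27) fires=2
i=8 t=31 v=7: → [31,41),[30,40),[29,39),[28,38),[27,37),[26,36),[25,35),[24,34),[23,33),[22,32); WM=27
i=9 t=34 v=3: → [34,44),[33,43),[32,42),[31,41),[30,40),[29,39),[28,38),[27,37),[26,36),[25,35); WM=33; [18,28) fires=2 [19,29) fires=3 [20,30) fires=3 [21,31) fires=2 [22,32) fires=3 [23,33) fires=3
i=10 t=31 v=1: DROP (t<33-0); WM=33
i=11 t=21 v=6: DROP (t<33-0); WM=33
i=12 t=21 v=8: DROP (t<33-0); WM=33
i=13 t=36 v=9: → [36,46),[35,45),[34,44),[33,43),[32,42),[31,41),[30,40),[29,39),[28,38),[27,37); WM=35; [24,34) fires=3 [25,35) fires=4
i=14 t=23 v=8: DROP (t<35-0); WM=35
i=15 t=43 v=7: → [43,53),[42,52),[41,51),[40,50),[39,49),[38,48),[37,47),[36,46),[35,45),[34,44); WM=42; [26,36) fires=4 [27,37) fires=4 [28,38) fires=4 [29,39) fires=3 [30,40) fires=3 [31,41) fires=3 [32,42) fires=2
i=16 t=37 v=8: DROP (t<42-0); WM=42
i=17 t=37 v=7: DROP (t<42-0); WM=42
i=18 t=46 v=7: → [46,56),[45,55),[44,54),[43,53),[42,52),[41,51),[40,50),[39,49),[38,48),[37,47); WM=42
i=19 t=48 v=7: → [48,58),[47,57),[46,56),[45,55),[44,54),[43,53),[42,52),[41,51),[40,50),[39,49); WM=47; [33,43) fires=2 [34,44) fires=3 [35,45) fires=2 [36,46) fires=2 [37,47) fires=2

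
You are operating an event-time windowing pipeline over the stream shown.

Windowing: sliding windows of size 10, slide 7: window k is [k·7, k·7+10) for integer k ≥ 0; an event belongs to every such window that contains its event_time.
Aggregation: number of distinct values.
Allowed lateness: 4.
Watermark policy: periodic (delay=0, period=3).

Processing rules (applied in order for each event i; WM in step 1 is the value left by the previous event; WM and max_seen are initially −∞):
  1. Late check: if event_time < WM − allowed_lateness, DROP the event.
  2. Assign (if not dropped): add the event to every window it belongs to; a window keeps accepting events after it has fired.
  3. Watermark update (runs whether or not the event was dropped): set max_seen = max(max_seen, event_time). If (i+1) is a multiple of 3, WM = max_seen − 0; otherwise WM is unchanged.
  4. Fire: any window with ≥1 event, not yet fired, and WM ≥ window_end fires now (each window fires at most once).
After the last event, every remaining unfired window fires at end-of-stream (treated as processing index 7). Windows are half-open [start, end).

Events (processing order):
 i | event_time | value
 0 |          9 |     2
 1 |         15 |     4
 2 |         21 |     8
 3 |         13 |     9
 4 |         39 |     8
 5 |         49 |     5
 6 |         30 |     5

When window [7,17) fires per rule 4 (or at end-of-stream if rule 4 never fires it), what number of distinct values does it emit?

2

i=0 t=9 v=2: → [7,17),[0,10); WM=−∞
i=1 t=15 v=4: → [14,24),[7,17); WM=−∞
i=2 t=21 v=8: → [21,31),[14,24); WM=21; [0,10) fires=1 [7,17) fires=2
i=3 t=13 v=9: DROP (t<21-4); WM=21
i=4 t=39 v=8: → [35,45); WM=21
i=5 t=49 v=5: → [49,59),[42,52); WM=49; [14,24) fires=2 [21,31) fires=1 [35,45) fires=1
i=6 t=30 v=5: DROP (t<49-4); WM=49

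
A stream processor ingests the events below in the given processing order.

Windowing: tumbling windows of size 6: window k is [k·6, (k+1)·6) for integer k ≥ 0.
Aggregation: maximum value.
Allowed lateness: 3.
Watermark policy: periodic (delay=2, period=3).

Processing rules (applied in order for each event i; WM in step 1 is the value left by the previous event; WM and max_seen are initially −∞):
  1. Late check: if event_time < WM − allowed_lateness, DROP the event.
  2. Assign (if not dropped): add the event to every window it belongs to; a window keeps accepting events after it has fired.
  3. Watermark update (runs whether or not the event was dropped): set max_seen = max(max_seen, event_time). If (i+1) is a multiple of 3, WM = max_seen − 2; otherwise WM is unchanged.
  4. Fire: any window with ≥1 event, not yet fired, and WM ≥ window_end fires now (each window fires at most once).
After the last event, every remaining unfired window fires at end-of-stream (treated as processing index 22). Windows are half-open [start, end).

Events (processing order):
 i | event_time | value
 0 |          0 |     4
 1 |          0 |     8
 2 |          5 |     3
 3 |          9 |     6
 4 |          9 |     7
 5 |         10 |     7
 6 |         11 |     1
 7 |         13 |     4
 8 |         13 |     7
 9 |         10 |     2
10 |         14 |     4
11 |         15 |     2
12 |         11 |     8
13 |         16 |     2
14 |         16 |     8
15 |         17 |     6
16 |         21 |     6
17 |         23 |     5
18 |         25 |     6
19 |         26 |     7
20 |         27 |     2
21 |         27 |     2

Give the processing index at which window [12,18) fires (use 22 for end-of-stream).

17

i=0 t=0 v=4: → [0,6); WM=−∞
i=1 t=0 v=8: → [0,6); WM=−∞
i=2 t=5 v=3: → [0,6); WM=3
i=3 t=9 v=6: → [6,12); WM=3
i=4 t=9 v=7: → [6,12); WM=3
i=5 t=10 v=7: → [6,12); WM=8; [0,6) fires=8
i=6 t=11 v=1: → [6,12); WM=8
i=7 t=13 v=4: → [12,18); WM=8
i=8 t=13 v=7: → [12,18); WM=11
i=9 t=10 v=2: → [6,12); WM=11
i=10 t=14 v=4: → [12,18); WM=11
i=11 t=15 v=2: → [12,18); WM=13; [6,12) fires=7
i=12 t=11 v=8: → [6,12); WM=13
i=13 t=16 v=2: → [12,18); WM=13
i=14 t=16 v=8: → [12,18); WM=14
i=15 t=17 v=6: → [12,18); WM=14
i=16 t=21 v=6: → [18,24); WM=14
i=17 t=23 v=5: → [18,24); WM=21; [12,18) fires=8
i=18 t=25 v=6: → [24,30); WM=21
i=19 t=26 v=7: → [24,30); WM=21
i=20 t=27 v=2: → [24,30); WM=25; [18,24) fires=6
i=21 t=27 v=2: → [24,30); WM=25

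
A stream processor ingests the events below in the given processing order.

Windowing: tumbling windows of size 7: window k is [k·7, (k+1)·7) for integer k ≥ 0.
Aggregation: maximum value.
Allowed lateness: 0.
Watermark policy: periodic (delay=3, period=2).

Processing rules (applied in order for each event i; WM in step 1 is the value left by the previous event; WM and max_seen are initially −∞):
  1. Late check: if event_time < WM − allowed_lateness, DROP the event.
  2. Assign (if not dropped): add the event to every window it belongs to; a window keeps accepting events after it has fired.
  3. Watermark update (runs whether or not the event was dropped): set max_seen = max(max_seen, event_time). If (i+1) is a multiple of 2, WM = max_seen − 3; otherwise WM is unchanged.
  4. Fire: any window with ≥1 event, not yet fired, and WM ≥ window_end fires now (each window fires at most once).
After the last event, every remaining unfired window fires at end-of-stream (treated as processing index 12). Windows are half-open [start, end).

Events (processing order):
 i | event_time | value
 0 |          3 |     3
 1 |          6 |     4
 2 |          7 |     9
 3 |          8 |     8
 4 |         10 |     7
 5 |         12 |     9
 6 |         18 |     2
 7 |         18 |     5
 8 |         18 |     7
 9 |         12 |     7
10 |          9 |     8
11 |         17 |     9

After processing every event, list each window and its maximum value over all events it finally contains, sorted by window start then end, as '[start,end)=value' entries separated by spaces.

i=0 t=3 v=3: → [0,7); WM=−∞
i=1 t=6 v=4: → [0,7); WM=3
i=2 t=7 v=9: → [7,14); WM=3
i=3 t=8 v=8: → [7,14); WM=5
i=4 t=10 v=7: → [7,14); WM=5
i=5 t=12 v=9: → [7,14); WM=9; [0,7) fires=4
i=6 t=18 v=2: → [14,21); WM=9
i=7 t=18 v=5: → [14,21); WM=15; [7,14) fires=9
i=8 t=18 v=7: → [14,21); WM=15
i=9 t=12 v=7: DROP (t<15-0); WM=15
i=10 t=9 v=8: DROP (t<15-0); WM=15
i=11 t=17 v=9: → [14,21); WM=15

[0,7)=4 [7,14)=9 [14,21)=9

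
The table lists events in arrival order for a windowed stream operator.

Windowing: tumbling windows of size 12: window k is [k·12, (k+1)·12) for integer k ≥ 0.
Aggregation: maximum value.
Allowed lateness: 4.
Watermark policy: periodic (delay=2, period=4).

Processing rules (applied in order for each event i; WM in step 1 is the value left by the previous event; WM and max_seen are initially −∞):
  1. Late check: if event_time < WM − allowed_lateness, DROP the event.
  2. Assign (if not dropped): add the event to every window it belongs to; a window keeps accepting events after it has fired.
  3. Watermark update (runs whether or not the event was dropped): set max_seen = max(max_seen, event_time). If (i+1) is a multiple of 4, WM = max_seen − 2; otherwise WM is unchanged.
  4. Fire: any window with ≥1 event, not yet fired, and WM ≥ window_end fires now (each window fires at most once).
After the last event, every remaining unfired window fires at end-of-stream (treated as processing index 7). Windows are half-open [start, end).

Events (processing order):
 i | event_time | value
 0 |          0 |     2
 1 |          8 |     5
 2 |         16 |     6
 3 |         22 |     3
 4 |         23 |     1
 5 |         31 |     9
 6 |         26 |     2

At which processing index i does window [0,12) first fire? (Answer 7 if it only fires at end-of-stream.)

i=0 t=0 v=2: → [0,12); WM=−∞
i=1 t=8 v=5: → [0,12); WM=−∞
i=2 t=16 v=6: → [12,24); WM=−∞
i=3 t=22 v=3: → [12,24); WM=20; [0,12) fires=5
i=4 t=23 v=1: → [12,24); WM=20
i=5 t=31 v=9: → [24,36); WM=20
i=6 t=26 v=2: → [24,36); WM=20

3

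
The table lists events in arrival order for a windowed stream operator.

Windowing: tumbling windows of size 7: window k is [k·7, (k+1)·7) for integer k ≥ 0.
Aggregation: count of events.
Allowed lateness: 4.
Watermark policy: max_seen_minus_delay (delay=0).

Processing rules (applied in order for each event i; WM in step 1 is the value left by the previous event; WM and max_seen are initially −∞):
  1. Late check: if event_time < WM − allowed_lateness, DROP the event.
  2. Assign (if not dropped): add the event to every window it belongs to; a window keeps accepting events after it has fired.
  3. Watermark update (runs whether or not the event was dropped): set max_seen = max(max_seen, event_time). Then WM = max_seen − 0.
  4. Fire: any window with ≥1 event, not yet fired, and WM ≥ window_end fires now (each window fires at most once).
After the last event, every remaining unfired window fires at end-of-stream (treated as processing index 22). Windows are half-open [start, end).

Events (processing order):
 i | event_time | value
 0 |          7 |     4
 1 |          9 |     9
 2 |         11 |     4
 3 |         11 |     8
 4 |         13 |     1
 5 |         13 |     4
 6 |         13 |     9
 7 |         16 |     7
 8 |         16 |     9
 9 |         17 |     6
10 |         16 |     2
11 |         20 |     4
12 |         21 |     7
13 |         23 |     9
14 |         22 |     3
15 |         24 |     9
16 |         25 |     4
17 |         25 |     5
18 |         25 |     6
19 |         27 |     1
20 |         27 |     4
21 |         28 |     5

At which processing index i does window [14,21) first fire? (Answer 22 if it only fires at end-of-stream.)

12

i=0 t=7 v=4: → [7,14); WM=7
i=1 t=9 v=9: → [7,14); WM=9
i=2 t=11 v=4: → [7,14); WM=11
i=3 t=11 v=8: → [7,14); WM=11
i=4 t=13 v=1: → [7,14); WM=13
i=5 t=13 v=4: → [7,14); WM=13
i=6 t=13 v=9: → [7,14); WM=13
i=7 t=16 v=7: → [14,21); WM=16; [7,14) fires=7
i=8 t=16 v=9: → [14,21); WM=16
i=9 t=17 v=6: → [14,21); WM=17
i=10 t=16 v=2: → [14,21); WM=17
i=11 t=20 v=4: → [14,21); WM=20
i=12 t=21 v=7: → [21,28); WM=21; [14,21) fires=5
i=13 t=23 v=9: → [21,28); WM=23
i=14 t=22 v=3: → [21,28); WM=23
i=15 t=24 v=9: → [21,28); WM=24
i=16 t=25 v=4: → [21,28); WM=25
i=17 t=25 v=5: → [21,28); WM=25
i=18 t=25 v=6: → [21,28); WM=25
i=19 t=27 v=1: → [21,28); WM=27
i=20 t=27 v=4: → [21,28); WM=27
i=21 t=28 v=5: → [28,35); WM=28; [21,28) fires=9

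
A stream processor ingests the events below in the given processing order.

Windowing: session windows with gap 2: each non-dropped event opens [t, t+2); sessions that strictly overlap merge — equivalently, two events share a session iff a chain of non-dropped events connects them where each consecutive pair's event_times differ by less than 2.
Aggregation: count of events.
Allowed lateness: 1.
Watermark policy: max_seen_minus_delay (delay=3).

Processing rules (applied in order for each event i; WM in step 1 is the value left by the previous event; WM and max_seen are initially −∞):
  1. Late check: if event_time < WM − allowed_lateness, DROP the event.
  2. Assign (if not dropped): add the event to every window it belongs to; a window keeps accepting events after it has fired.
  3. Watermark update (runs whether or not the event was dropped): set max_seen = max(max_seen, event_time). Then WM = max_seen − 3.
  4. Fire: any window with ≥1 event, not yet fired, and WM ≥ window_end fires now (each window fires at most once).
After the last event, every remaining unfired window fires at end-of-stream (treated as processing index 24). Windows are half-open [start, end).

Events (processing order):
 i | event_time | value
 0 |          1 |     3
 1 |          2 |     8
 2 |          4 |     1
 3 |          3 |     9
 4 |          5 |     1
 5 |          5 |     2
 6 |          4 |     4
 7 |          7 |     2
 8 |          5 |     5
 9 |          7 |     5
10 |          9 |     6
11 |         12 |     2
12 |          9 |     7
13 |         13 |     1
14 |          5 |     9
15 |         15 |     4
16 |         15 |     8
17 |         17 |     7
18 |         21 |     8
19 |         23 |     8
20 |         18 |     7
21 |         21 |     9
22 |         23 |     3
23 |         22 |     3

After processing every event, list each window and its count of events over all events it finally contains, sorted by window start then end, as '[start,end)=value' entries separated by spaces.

i=0 t=1 v=3: → [1,3); WM=-2
i=1 t=2 v=8: → [1,4); WM=-1
i=2 t=4 v=1: → [4,6); WM=1
i=3 t=3 v=9: → [1,6); WM=1
i=4 t=5 v=1: → [1,7); WM=2
i=5 t=5 v=2: → [1,7); WM=2
i=6 t=4 v=4: → [1,7); WM=2
i=7 t=7 v=2: → [7,9); WM=4
i=8 t=5 v=5: → [1,7); WM=4
i=9 t=7 v=5: → [7,9); WM=4
i=10 t=9 v=6: → [9,11); WM=6
i=11 t=12 v=2: → [12,14); WM=9
i=12 t=9 v=7: → [9,11); WM=9
i=13 t=13 v=1: → [12,15); WM=10
i=14 t=5 v=9: DROP (t<10-1); WM=10
i=15 t=15 v=4: → [15,17); WM=12
i=16 t=15 v=8: → [15,17); WM=12
i=17 t=17 v=7: → [17,19); WM=14
i=18 t=21 v=8: → [21,23); WM=18
i=19 t=23 v=8: → [23,25); WM=20
i=20 t=18 v=7: DROP (t<20-1); WM=20
i=21 t=21 v=9: → [21,23); WM=20
i=22 t=23 v=3: → [23,25); WM=20
i=23 t=22 v=3: → [21,25); WM=20

[1,7)=8 [7,9)=2 [9,11)=2 [12,15)=2 [15,17)=2 [17,19)=1 [21,25)=5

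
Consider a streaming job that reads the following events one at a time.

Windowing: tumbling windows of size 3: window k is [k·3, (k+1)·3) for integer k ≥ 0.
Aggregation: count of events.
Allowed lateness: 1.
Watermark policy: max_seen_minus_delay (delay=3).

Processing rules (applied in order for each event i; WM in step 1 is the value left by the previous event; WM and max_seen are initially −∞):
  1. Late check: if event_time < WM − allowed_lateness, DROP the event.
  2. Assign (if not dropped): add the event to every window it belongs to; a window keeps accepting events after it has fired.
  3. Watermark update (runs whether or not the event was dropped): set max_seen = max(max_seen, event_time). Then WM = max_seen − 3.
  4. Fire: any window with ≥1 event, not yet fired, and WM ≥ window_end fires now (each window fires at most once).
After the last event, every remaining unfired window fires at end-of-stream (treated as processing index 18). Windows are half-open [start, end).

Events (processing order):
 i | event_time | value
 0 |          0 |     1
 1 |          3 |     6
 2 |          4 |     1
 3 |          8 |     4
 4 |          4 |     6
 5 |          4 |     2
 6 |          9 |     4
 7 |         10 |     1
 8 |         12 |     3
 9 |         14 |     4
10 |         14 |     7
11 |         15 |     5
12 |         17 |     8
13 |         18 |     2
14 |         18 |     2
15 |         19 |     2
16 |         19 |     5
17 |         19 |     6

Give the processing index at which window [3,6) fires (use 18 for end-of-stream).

i=0 t=0 v=1: → [0,3); WM=-3
i=1 t=3 v=6: → [3,6); WM=0
i=2 t=4 v=1: → [3,6); WM=1
i=3 t=8 v=4: → [6,9); WM=5; [0,3) fires=1
i=4 t=4 v=6: → [3,6); WM=5
i=5 t=4 v=2: → [3,6); WM=5
i=6 t=9 v=4: → [9,12); WM=6; [3,6) fires=4
i=7 t=10 v=1: → [9,12); WM=7
i=8 t=12 v=3: → [12,15); WM=9; [6,9) fires=1
i=9 t=14 v=4: → [12,15); WM=11
i=10 t=14 v=7: → [12,15); WM=11
i=11 t=15 v=5: → [15,18); WM=12; [9,12) fires=2
i=12 t=17 v=8: → [15,18); WM=14
i=13 t=18 v=2: → [18,21); WM=15; [12,15) fires=3
i=14 t=18 v=2: → [18,21); WM=15
i=15 t=19 v=2: → [18,21); WM=16
i=16 t=19 v=5: → [18,21); WM=16
i=17 t=19 v=6: → [18,21); WM=16

6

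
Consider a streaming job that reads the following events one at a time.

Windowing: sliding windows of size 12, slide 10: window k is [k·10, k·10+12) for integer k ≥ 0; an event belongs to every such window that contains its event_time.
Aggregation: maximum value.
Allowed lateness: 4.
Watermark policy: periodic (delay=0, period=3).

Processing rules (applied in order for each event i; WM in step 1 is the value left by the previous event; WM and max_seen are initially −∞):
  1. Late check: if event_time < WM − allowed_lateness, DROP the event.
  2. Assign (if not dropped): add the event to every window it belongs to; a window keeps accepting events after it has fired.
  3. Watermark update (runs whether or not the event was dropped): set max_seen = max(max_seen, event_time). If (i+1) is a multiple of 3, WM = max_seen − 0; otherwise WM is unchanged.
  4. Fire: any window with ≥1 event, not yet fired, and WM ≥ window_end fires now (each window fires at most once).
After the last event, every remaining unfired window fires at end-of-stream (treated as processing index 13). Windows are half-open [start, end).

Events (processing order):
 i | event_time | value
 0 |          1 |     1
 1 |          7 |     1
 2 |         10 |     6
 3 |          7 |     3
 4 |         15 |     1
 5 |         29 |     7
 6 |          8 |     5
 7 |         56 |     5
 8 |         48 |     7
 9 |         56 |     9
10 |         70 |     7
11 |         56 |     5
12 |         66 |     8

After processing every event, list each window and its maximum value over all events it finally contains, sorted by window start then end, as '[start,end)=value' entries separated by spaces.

[0,12)=6 [10,22)=6 [20,32)=7 [40,52)=7 [50,62)=9 [60,72)=8 [70,82)=7

i=0 t=1 v=1: → [0,12); WM=−∞
i=1 t=7 v=1: → [0,12); WM=−∞
i=2 t=10 v=6: → [10,22),[0,12); WM=10
i=3 t=7 v=3: → [0,12); WM=10
i=4 t=15 v=1: → [10,22); WM=10
i=5 t=29 v=7: → [20,32); WM=29; [0,12) fires=6 [10,22) fires=6
i=6 t=8 v=5: DROP (t<29-4); WM=29
i=7 t=56 v=5: → [50,62); WM=29
i=8 t=48 v=7: → [40,52); WM=56; [20,32) fires=7 [40,52) fires=7
i=9 t=56 v=9: → [50,62); WM=56
i=10 t=70 v=7: → [70,82),[60,72); WM=56
i=11 t=56 v=5: → [50,62); WM=70; [50,62) fires=9
i=12 t=66 v=8: → [60,72); WM=70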